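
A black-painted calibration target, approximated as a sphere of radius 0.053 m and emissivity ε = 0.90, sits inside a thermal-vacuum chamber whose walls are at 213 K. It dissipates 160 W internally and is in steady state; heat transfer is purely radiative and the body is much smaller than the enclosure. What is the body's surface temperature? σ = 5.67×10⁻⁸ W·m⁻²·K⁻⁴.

For a small grey body in a large enclosure, net radiated power = εσA(T⁴ − T_w⁴).
Steady state: P = εσA(T⁴ − T_w⁴) with A = 4πr² = 0.03530 m².
T⁴ = P/(εσA) + T_w⁴ = 160/(0.90·5.67×10⁻⁸·0.03530) + (213)⁴
    = 8.882×10¹⁰ + 2.058×10⁹ = 9.088×10¹⁰ K⁴.

T ≈ 549 K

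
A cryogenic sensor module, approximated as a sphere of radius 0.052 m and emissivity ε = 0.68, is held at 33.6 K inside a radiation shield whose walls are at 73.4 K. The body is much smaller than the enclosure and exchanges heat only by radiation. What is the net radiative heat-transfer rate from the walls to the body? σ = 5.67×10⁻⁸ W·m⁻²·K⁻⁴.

P_net ≈ 0.0364 W

For a small grey body in a large enclosure: P_net = εσA(T_body⁴ − T_wall⁴).
A = 4πr² = 0.03398 m²; T_body⁴ − T_wall⁴ = 1.275×10⁶ − 2.903×10⁷ = -2.775×10⁷ K⁴.
|P_net| = 0.68·5.67×10⁻⁸·0.03398·2.775×10⁷.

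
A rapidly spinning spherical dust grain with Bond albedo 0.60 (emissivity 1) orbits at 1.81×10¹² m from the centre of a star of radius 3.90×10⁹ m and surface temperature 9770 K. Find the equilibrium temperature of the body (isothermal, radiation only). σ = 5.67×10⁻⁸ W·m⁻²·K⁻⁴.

T ≈ 255 K

The star's surface emits σT_*⁴; at distance d the flux is S = σT_*⁴(R_*/d)².
S = 5.67×10⁻⁸·(9770)⁴·(3.90×10⁹/1.81×10¹²)² = 2398 W/m².
For an isothermal sphere T⁴ = (1−a)S/(4σ) = 4.230×10⁹ K⁴.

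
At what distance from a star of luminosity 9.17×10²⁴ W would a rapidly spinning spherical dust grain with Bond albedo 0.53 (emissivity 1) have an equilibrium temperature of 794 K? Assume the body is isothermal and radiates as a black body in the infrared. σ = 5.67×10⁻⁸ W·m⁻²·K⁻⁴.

For an isothermal black-emitting sphere, (1−a)S·πr² = σ·4πr²·T⁴ ⇒ S = 4σT⁴/(1−a).
S = 4·5.67×10⁻⁸·(794)⁴/0.470 = 1.918×10⁵ W/m².
Flux falls as S = L/(4πd²), so d = √(L/(4πS)) = √(9.17×10²⁴/(4π·1.918×10⁵)).

d ≈ 1.95×10⁹ m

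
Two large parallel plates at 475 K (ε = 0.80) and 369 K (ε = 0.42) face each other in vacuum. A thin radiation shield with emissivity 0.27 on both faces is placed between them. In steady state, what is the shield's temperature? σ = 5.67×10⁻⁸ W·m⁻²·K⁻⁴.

In steady state the net flux on the hot side equals that on the cold side.
σ(T₁⁴−T_s⁴)/D₁ = σ(T_s⁴−T₂⁴)/D₂, with D₁ = 1/ε₁+1/ε_s−1 = 3.954, D₂ = 1/ε_s+1/ε₂−1 = 5.085.
Solve for T_s⁴: T_s⁴ = (D₂·T₁⁴ + D₁·T₂⁴)/(D₁+D₂) = 3.675×10¹⁰ K⁴.

T_s ≈ 438 K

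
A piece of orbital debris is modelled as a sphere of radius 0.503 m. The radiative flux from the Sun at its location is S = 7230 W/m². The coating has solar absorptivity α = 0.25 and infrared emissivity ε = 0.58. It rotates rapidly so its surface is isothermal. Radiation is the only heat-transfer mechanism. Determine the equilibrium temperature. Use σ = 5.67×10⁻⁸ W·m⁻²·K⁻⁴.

At equilibrium, absorbed power = emitted power.
Absorbing cross-section = πr² = 0.7949 m²; emitting surface = 4πr² = 3.179 m² (ratio 4).
αS·A_cross = εσ·A_surf·T⁴  ⇒  T⁴ = αS/(ε·4σ).
T⁴ = 0.250·7230/(0.58·4·5.67×10⁻⁸) = 1.374×10¹⁰ K⁴.
T = (1.374×10¹⁰)^(1/4).

T ≈ 342 K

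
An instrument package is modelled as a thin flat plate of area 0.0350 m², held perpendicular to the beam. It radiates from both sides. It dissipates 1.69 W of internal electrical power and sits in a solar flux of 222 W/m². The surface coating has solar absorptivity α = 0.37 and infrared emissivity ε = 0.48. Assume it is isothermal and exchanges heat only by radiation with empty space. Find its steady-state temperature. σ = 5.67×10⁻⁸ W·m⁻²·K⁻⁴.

At steady state, absorbed solar power + internal power = radiated power.
Absorbed: α·S·A_cross = 0.37·222·0.03500 = 2.875 W (cross-section A).
Total input = 2.875 + 1.69 = 4.565 W.
Radiated: εσ·A_surf·T⁴ with A_surf = 2A = 0.07000 m².
T⁴ = 4.565/(0.48·5.67×10⁻⁸·0.07000) = 2.396×10⁹ K⁴.

T ≈ 221 K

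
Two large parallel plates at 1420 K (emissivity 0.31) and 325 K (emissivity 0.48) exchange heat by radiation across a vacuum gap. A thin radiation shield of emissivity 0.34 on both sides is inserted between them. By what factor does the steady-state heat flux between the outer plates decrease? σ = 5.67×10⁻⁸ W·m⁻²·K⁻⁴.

Without shield: q₀ = σΔ(T⁴)/(1/ε₁+1/ε₂−1) with denominator 4.309.
With shield the two gaps are in series; the resistances add: (1/ε₁+1/ε_s−1)+(1/ε_s+1/ε₂−1) = 5.167+4.025 = 9.191.
Heat-flux ratio q₀/q = 9.191/4.309.

factor ≈ 2.13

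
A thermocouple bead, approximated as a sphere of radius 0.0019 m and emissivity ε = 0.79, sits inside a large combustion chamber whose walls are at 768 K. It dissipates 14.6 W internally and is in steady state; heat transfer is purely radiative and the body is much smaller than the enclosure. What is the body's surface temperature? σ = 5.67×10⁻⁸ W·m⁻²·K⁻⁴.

For a small grey body in a large enclosure, net radiated power = εσA(T⁴ − T_w⁴).
Steady state: P = εσA(T⁴ − T_w⁴) with A = 4πr² = 4.536×10⁻⁵ m².
T⁴ = P/(εσA) + T_w⁴ = 14.6/(0.79·5.67×10⁻⁸·4.536×10⁻⁵) + (768)⁴
    = 7.185×10¹² + 3.479×10¹¹ = 7.533×10¹² K⁴.

T ≈ 1660 K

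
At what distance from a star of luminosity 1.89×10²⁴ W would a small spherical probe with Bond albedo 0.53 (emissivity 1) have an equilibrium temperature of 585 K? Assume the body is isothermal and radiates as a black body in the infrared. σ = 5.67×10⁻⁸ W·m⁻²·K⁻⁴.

For an isothermal black-emitting sphere, (1−a)S·πr² = σ·4πr²·T⁴ ⇒ S = 4σT⁴/(1−a).
S = 4·5.67×10⁻⁸·(585)⁴/0.470 = 56520 W/m².
Flux falls as S = L/(4πd²), so d = √(L/(4πS)) = √(1.89×10²⁴/(4π·56520)).

d ≈ 1.63×10⁹ m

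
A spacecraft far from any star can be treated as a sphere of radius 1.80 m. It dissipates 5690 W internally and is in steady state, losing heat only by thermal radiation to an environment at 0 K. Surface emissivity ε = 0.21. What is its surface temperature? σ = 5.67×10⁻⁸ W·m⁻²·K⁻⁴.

Steady state: internal power = radiated power, P = εσA T⁴.
Radiating area A = 4πr² = 40.72 m².
T⁴ = P/(εσA) = 5690/(0.21·5.67×10⁻⁸·40.72) = 1.174×10¹⁰ K⁴.
T = (1.174×10¹⁰)^(1/4).

T ≈ 329 K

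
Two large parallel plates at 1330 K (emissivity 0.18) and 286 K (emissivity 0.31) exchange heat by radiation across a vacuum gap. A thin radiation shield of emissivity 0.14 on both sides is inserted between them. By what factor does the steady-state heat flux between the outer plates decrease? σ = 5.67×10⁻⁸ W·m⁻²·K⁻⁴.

Without shield: q₀ = σΔ(T⁴)/(1/ε₁+1/ε₂−1) with denominator 7.781.
With shield the two gaps are in series; the resistances add: (1/ε₁+1/ε_s−1)+(1/ε_s+1/ε₂−1) = 11.70+9.369 = 21.07.
Heat-flux ratio q₀/q = 21.07/7.781.

factor ≈ 2.71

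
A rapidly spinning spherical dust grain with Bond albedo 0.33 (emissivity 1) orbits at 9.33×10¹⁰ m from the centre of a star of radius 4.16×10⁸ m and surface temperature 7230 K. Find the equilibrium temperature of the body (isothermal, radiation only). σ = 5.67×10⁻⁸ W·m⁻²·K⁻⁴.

T ≈ 309 K

The star's surface emits σT_*⁴; at distance d the flux is S = σT_*⁴(R_*/d)².
S = 5.67×10⁻⁸·(7230)⁴·(4.16×10⁸/9.33×10¹⁰)² = 3080 W/m².
For an isothermal sphere T⁴ = (1−a)S/(4σ) = 9.099×10⁹ K⁴.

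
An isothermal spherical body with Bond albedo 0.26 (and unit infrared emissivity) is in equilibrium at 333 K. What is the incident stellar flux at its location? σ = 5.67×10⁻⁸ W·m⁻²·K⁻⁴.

(1−a)S·πr² = σ·4πr²·T⁴ ⇒ S = 4σT⁴/(1−a).
S = 4·5.67×10⁻⁸·1.230×10¹⁰/0.740.

S ≈ 3770 W/m²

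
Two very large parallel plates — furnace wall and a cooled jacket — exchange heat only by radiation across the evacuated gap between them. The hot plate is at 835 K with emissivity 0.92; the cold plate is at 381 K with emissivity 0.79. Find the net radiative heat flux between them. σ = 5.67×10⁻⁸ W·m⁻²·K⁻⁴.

q ≈ 19500 W/m²

For two infinite grey parallel plates, q = σ(T₁⁴ − T₂⁴)/(1/ε₁ + 1/ε₂ − 1).
T₁⁴ − T₂⁴ = 4.861×10¹¹ − 2.107×10¹⁰ = 4.651×10¹¹ K⁴.
1/ε₁ + 1/ε₂ − 1 = 1.087 + 1.266 − 1 = 1.353.
q = 5.67×10⁻⁸ × 4.651×10¹¹ / 1.353.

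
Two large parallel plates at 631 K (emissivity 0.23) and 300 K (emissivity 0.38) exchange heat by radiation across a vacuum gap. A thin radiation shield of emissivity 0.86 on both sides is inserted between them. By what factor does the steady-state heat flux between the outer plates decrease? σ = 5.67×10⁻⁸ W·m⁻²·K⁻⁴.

Without shield: q₀ = σΔ(T⁴)/(1/ε₁+1/ε₂−1) with denominator 5.979.
With shield the two gaps are in series; the resistances add: (1/ε₁+1/ε_s−1)+(1/ε_s+1/ε₂−1) = 4.511+2.794 = 7.305.
Heat-flux ratio q₀/q = 7.305/5.979.

factor ≈ 1.22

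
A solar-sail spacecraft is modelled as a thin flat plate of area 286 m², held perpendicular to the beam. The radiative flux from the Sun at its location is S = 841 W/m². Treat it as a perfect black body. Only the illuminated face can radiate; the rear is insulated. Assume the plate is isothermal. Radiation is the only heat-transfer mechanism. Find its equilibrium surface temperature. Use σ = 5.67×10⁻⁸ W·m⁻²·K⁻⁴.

At equilibrium, absorbed power = emitted power.
Absorbing cross-section = A = 286.0 m²; emitting surface = A = 286.0 m² (ratio 1).
S·A_cross = εσ·A_surf·T⁴  ⇒  T⁴ = S/(1σ).
T⁴ = 1.00·841/(1·5.67×10⁻⁸) = 1.483×10¹⁰ K⁴.
T = (1.483×10¹⁰)^(1/4).

T ≈ 349 K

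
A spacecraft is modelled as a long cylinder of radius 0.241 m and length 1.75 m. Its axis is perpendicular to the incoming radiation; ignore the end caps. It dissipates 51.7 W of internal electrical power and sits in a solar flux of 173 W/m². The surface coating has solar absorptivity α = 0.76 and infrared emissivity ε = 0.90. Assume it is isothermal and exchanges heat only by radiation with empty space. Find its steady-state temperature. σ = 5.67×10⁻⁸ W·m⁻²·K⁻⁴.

T ≈ 186 K

At steady state, absorbed solar power + internal power = radiated power.
Absorbed: α·S·A_cross = 0.76·173·0.8435 = 110.9 W (cross-section 2rL).
Total input = 110.9 + 51.7 = 162.6 W.
Radiated: εσ·A_surf·T⁴ with A_surf = 2πrL = 2.650 m².
T⁴ = 162.6/(0.90·5.67×10⁻⁸·2.650) = 1.202×10⁹ K⁴.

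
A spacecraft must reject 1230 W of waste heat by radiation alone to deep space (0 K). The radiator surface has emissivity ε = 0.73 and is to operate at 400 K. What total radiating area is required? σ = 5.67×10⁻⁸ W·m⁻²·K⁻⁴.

P = εσA T⁴ ⇒ A = P/(εσT⁴).
T⁴ = 2.560×10¹⁰ K⁴.
A = 1230/(0.73 × 5.67×10⁻⁸ × 2.560×10¹⁰).

A ≈ 1.16 m²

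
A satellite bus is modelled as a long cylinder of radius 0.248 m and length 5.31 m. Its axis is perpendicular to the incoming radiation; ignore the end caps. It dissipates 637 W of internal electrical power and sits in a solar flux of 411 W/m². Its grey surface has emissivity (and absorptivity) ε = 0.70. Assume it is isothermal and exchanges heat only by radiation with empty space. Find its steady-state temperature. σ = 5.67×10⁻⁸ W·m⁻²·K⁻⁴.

At steady state, absorbed solar power + internal power = radiated power.
Absorbed: α·S·A_cross = 0.70·411·2.634 = 757.7 W (cross-section 2rL).
Total input = 757.7 + 637 = 1395 W.
Radiated: εσ·A_surf·T⁴ with A_surf = 2πrL = 8.274 m².
T⁴ = 1395/(0.70·5.67×10⁻⁸·8.274) = 4.247×10⁹ K⁴.

T ≈ 255 K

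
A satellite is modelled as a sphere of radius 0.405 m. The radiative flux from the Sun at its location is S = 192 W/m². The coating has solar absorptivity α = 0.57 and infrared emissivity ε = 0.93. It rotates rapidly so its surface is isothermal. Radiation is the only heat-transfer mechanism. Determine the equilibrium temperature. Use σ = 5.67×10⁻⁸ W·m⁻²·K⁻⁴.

T ≈ 151 K

At equilibrium, absorbed power = emitted power.
Absorbing cross-section = πr² = 0.5153 m²; emitting surface = 4πr² = 2.061 m² (ratio 4).
αS·A_cross = εσ·A_surf·T⁴  ⇒  T⁴ = αS/(ε·4σ).
T⁴ = 0.570·192/(0.93·4·5.67×10⁻⁸) = 5.189×10⁸ K⁴.
T = (5.189×10⁸)^(1/4).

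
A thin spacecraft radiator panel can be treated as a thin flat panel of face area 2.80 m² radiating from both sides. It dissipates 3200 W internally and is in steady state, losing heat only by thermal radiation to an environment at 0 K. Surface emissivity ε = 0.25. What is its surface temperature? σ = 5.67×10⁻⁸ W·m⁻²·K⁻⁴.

Steady state: internal power = radiated power, P = εσA T⁴.
Radiating area A = 2·2.80 = 5.600 m².
T⁴ = P/(εσA) = 3200/(0.25·5.67×10⁻⁸·5.600) = 4.031×10¹⁰ K⁴.
T = (4.031×10¹⁰)^(1/4).

T ≈ 448 K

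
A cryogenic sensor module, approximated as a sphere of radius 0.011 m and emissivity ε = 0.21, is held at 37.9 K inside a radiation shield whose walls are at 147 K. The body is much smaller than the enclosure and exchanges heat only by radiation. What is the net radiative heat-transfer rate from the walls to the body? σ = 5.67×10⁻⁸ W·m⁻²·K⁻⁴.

For a small grey body in a large enclosure: P_net = εσA(T_body⁴ − T_wall⁴).
A = 4πr² = 0.001521 m²; T_body⁴ − T_wall⁴ = 2.063×10⁶ − 4.669×10⁸ = -4.649×10⁸ K⁴.
|P_net| = 0.21·5.67×10⁻⁸·0.001521·4.649×10⁸.

P_net ≈ 0.00842 W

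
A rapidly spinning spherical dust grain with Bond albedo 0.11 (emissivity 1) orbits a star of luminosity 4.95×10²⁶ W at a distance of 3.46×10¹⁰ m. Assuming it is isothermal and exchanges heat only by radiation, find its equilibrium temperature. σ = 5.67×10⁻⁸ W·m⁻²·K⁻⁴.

First find the stellar flux at distance d: S = L/(4πd²) = 4.95×10²⁶/(4π·(3.46×10¹⁰)²) = 32900 W/m².
For an isothermal sphere, absorbed (1−a)S·πr² = emitted σ·4πr²·T⁴, so T⁴ = (1−a)S/(4σ).
T⁴ = 0.890·32900/(4·5.67×10⁻⁸) = 1.291×10¹¹ K⁴.

T ≈ 599 K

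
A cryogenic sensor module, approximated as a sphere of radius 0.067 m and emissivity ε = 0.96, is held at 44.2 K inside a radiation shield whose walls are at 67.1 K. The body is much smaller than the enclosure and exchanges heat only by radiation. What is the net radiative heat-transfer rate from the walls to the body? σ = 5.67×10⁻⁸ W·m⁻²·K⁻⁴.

For a small grey body in a large enclosure: P_net = εσA(T_body⁴ − T_wall⁴).
A = 4πr² = 0.05641 m²; T_body⁴ − T_wall⁴ = 3.817×10⁶ − 2.027×10⁷ = -1.645×10⁷ K⁴.
|P_net| = 0.96·5.67×10⁻⁸·0.05641·1.645×10⁷.

P_net ≈ 0.0505 W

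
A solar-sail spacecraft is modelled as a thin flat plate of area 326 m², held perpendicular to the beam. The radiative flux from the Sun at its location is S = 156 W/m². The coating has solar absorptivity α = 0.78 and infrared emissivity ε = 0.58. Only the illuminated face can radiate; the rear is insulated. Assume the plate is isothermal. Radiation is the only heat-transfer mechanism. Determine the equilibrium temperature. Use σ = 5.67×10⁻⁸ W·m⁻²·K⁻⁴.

At equilibrium, absorbed power = emitted power.
Absorbing cross-section = A = 326.0 m²; emitting surface = A = 326.0 m² (ratio 1).
αS·A_cross = εσ·A_surf·T⁴  ⇒  T⁴ = αS/(ε·1σ).
T⁴ = 0.780·156/(0.58·1·5.67×10⁻⁸) = 3.700×10⁹ K⁴.
T = (3.700×10⁹)^(1/4).

T ≈ 247 K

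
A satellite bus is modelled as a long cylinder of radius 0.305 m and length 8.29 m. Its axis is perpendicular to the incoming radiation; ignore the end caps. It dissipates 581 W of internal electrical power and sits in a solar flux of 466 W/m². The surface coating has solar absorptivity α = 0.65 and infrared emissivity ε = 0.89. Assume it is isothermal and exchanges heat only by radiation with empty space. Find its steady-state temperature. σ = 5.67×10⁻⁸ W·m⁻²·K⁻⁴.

At steady state, absorbed solar power + internal power = radiated power.
Absorbed: α·S·A_cross = 0.65·466·5.057 = 1532 W (cross-section 2rL).
Total input = 1532 + 581 = 2113 W.
Radiated: εσ·A_surf·T⁴ with A_surf = 2πrL = 15.89 m².
T⁴ = 2113/(0.89·5.67×10⁻⁸·15.89) = 2.635×10⁹ K⁴.

T ≈ 227 K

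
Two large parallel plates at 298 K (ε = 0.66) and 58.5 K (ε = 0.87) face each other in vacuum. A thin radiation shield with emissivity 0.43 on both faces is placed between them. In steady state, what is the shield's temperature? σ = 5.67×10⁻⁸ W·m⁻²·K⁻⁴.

In steady state the net flux on the hot side equals that on the cold side.
σ(T₁⁴−T_s⁴)/D₁ = σ(T_s⁴−T₂⁴)/D₂, with D₁ = 1/ε₁+1/ε_s−1 = 2.841, D₂ = 1/ε_s+1/ε₂−1 = 2.475.
Solve for T_s⁴: T_s⁴ = (D₂·T₁⁴ + D₁·T₂⁴)/(D₁+D₂) = 3.678×10⁹ K⁴.

T_s ≈ 246 K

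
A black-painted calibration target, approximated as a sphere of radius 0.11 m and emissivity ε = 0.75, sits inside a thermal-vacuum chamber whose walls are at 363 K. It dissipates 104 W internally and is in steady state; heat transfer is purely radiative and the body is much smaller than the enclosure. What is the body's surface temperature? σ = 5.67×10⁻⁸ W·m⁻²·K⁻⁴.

T ≈ 428 K

For a small grey body in a large enclosure, net radiated power = εσA(T⁴ − T_w⁴).
Steady state: P = εσA(T⁴ − T_w⁴) with A = 4πr² = 0.1521 m².
T⁴ = P/(εσA) + T_w⁴ = 104/(0.75·5.67×10⁻⁸·0.1521) + (363)⁴
    = 1.608×10¹⁰ + 1.736×10¹⁰ = 3.345×10¹⁰ K⁴.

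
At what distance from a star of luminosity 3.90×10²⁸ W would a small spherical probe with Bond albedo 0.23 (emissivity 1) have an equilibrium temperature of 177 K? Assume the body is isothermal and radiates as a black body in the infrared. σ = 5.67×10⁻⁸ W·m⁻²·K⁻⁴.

d ≈ 3.28×10¹² m

For an isothermal black-emitting sphere, (1−a)S·πr² = σ·4πr²·T⁴ ⇒ S = 4σT⁴/(1−a).
S = 4·5.67×10⁻⁸·(177)⁴/0.770 = 289.1 W/m².
Flux falls as S = L/(4πd²), so d = √(L/(4πS)) = √(3.90×10²⁸/(4π·289.1)).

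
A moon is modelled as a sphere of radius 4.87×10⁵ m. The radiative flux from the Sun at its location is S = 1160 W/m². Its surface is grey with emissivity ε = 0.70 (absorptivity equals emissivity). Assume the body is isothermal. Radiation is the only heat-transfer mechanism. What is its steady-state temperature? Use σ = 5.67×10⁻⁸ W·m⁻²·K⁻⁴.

At equilibrium, absorbed power = emitted power.
Absorbing cross-section = πr² = 7.451×10¹¹ m²; emitting surface = 4πr² = 2.980×10¹² m² (ratio 4).
εS·A_cross = εσ·A_surf·T⁴  ⇒  T⁴ = S/(4σ)   (ε cancels).
T⁴ = 1160/(4·5.67×10⁻⁸) = 5.115×10⁹ K⁴.
T = (5.115×10⁹)^(1/4).

T ≈ 267 K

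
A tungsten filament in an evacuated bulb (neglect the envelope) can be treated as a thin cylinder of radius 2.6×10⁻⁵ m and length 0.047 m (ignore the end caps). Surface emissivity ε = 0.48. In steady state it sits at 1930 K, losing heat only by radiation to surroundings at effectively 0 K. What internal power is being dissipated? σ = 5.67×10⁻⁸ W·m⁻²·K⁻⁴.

P ≈ 2.90 W

Steady state: P = εσA T⁴.
A = 2πrL = 7.678×10⁻⁶ m²; T⁴ = (1930)⁴ = 1.387×10¹³ K⁴.
P = 0.48 × 5.67×10⁻⁸ × 7.678×10⁻⁶ × 1.387×10¹³.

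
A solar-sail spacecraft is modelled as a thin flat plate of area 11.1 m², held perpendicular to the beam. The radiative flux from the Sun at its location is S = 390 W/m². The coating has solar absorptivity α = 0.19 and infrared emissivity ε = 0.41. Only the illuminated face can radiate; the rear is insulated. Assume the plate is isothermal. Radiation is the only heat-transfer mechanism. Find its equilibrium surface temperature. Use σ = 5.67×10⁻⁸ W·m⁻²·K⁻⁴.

At equilibrium, absorbed power = emitted power.
Absorbing cross-section = A = 11.10 m²; emitting surface = A = 11.10 m² (ratio 1).
αS·A_cross = εσ·A_surf·T⁴  ⇒  T⁴ = αS/(ε·1σ).
T⁴ = 0.190·390/(0.41·1·5.67×10⁻⁸) = 3.188×10⁹ K⁴.
T = (3.188×10⁹)^(1/4).

T ≈ 238 K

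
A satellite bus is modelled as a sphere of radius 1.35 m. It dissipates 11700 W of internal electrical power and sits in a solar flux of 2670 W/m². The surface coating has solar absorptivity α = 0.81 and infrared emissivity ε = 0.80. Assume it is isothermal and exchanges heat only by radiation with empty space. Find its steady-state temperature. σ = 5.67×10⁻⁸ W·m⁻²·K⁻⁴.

T ≈ 390 K

At steady state, absorbed solar power + internal power = radiated power.
Absorbed: α·S·A_cross = 0.81·2670·5.726 = 12380 W (cross-section πr²).
Total input = 12380 + 11700 = 24080 W.
Radiated: εσ·A_surf·T⁴ with A_surf = 4πr² = 22.90 m².
T⁴ = 24080/(0.80·5.67×10⁻⁸·22.90) = 2.318×10¹⁰ K⁴.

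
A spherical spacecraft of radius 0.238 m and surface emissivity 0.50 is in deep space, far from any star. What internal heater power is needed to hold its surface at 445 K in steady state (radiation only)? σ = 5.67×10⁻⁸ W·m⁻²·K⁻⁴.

P ≈ 791 W

P = εσ·4πr²·T⁴.
4πr² = 0.7118 m²; T⁴ = 3.921×10¹⁰ K⁴.
P = 0.50·5.67×10⁻⁸·0.7118·3.921×10¹⁰.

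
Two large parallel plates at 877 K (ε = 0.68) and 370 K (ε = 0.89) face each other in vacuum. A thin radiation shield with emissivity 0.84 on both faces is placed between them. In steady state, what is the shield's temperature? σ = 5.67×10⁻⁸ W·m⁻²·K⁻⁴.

T_s ≈ 722 K

In steady state the net flux on the hot side equals that on the cold side.
σ(T₁⁴−T_s⁴)/D₁ = σ(T_s⁴−T₂⁴)/D₂, with D₁ = 1/ε₁+1/ε_s−1 = 1.661, D₂ = 1/ε_s+1/ε₂−1 = 1.314.
Solve for T_s⁴: T_s⁴ = (D₂·T₁⁴ + D₁·T₂⁴)/(D₁+D₂) = 2.717×10¹¹ K⁴.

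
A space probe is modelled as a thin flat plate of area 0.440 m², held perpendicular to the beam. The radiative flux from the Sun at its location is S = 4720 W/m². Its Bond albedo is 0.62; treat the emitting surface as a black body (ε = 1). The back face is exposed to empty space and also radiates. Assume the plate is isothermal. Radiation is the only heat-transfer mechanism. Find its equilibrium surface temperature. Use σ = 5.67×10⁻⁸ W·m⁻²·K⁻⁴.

At equilibrium, absorbed power = emitted power.
Absorbing cross-section = A = 0.4400 m²; emitting surface = 2A = 0.8800 m² (ratio 2).
(1−a)S·A_cross = εσ·A_surf·T⁴  ⇒  T⁴ = (1−a)S/(2σ).
T⁴ = 0.380·4720/(2·5.67×10⁻⁸) = 1.582×10¹⁰ K⁴.
T = (1.582×10¹⁰)^(1/4).

T ≈ 355 K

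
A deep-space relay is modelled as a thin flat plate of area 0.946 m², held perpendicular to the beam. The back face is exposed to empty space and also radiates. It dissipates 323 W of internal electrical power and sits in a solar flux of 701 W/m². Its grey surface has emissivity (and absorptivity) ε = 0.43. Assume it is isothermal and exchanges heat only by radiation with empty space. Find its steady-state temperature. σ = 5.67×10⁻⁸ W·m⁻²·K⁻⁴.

T ≈ 339 K

At steady state, absorbed solar power + internal power = radiated power.
Absorbed: α·S·A_cross = 0.43·701·0.9460 = 285.2 W (cross-section A).
Total input = 285.2 + 323 = 608.2 W.
Radiated: εσ·A_surf·T⁴ with A_surf = 2A = 1.892 m².
T⁴ = 608.2/(0.43·5.67×10⁻⁸·1.892) = 1.318×10¹⁰ K⁴.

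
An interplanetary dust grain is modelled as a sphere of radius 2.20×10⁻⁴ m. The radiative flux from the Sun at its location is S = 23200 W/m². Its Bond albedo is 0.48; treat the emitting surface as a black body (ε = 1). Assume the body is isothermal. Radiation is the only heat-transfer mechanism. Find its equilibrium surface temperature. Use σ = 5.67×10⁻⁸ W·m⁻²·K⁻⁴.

At equilibrium, absorbed power = emitted power.
Absorbing cross-section = πr² = 1.521×10⁻⁷ m²; emitting surface = 4πr² = 6.082×10⁻⁷ m² (ratio 4).
(1−a)S·A_cross = εσ·A_surf·T⁴  ⇒  T⁴ = (1−a)S/(4σ).
T⁴ = 0.520·23200/(4·5.67×10⁻⁸) = 5.319×10¹⁰ K⁴.
T = (5.319×10¹⁰)^(1/4).

T ≈ 480 K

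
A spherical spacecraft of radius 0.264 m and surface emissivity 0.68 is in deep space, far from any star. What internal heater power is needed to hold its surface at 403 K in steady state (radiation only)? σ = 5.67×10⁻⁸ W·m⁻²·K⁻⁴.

P ≈ 891 W

P = εσ·4πr²·T⁴.
4πr² = 0.8758 m²; T⁴ = 2.638×10¹⁰ K⁴.
P = 0.68·5.67×10⁻⁸·0.8758·2.638×10¹⁰.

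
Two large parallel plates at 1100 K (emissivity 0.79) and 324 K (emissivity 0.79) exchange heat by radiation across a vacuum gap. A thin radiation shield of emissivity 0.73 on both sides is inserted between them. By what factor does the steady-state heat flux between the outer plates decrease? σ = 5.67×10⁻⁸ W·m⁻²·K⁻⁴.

Without shield: q₀ = σΔ(T⁴)/(1/ε₁+1/ε₂−1) with denominator 1.532.
With shield the two gaps are in series; the resistances add: (1/ε₁+1/ε_s−1)+(1/ε_s+1/ε₂−1) = 1.636+1.636 = 3.271.
Heat-flux ratio q₀/q = 3.271/1.532.

factor ≈ 2.14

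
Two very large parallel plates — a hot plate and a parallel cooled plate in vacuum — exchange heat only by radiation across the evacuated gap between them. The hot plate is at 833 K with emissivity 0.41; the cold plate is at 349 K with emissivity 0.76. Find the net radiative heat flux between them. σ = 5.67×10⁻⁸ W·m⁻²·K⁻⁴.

q ≈ 9600 W/m²

For two infinite grey parallel plates, q = σ(T₁⁴ − T₂⁴)/(1/ε₁ + 1/ε₂ − 1).
T₁⁴ − T₂⁴ = 4.815×10¹¹ − 1.484×10¹⁰ = 4.666×10¹¹ K⁴.
1/ε₁ + 1/ε₂ − 1 = 2.439 + 1.316 − 1 = 2.755.
q = 5.67×10⁻⁸ × 4.666×10¹¹ / 2.755.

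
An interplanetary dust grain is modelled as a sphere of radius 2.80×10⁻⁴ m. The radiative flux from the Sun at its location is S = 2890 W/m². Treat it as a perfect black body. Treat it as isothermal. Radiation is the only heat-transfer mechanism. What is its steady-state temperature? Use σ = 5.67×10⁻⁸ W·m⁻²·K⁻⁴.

T ≈ 336 K

At equilibrium, absorbed power = emitted power.
Absorbing cross-section = πr² = 2.463×10⁻⁷ m²; emitting surface = 4πr² = 9.852×10⁻⁷ m² (ratio 4).
S·A_cross = εσ·A_surf·T⁴  ⇒  T⁴ = S/(4σ).
T⁴ = 1.00·2890/(4·5.67×10⁻⁸) = 1.274×10¹⁰ K⁴.
T = (1.274×10¹⁰)^(1/4).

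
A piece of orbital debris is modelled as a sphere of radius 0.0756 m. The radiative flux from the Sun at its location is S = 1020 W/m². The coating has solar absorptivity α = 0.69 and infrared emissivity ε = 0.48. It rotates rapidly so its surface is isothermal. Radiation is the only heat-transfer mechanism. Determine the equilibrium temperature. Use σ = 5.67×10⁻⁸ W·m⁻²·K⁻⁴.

T ≈ 284 K

At equilibrium, absorbed power = emitted power.
Absorbing cross-section = πr² = 0.01796 m²; emitting surface = 4πr² = 0.07182 m² (ratio 4).
αS·A_cross = εσ·A_surf·T⁴  ⇒  T⁴ = αS/(ε·4σ).
T⁴ = 0.690·1020/(0.48·4·5.67×10⁻⁸) = 6.465×10⁹ K⁴.
T = (6.465×10⁹)^(1/4).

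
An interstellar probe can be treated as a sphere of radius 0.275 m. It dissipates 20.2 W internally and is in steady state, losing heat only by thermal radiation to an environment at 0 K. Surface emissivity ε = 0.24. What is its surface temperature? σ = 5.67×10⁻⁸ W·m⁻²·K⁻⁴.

T ≈ 199 K

Steady state: internal power = radiated power, P = εσA T⁴.
Radiating area A = 4πr² = 0.9503 m².
T⁴ = P/(εσA) = 20.2/(0.24·5.67×10⁻⁸·0.9503) = 1.562×10⁹ K⁴.
T = (1.562×10⁹)^(1/4).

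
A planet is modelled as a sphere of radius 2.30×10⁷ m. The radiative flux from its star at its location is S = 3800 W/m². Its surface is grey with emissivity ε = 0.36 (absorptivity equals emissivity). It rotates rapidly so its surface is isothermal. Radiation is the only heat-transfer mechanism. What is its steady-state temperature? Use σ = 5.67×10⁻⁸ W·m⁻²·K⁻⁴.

T ≈ 360 K

At equilibrium, absorbed power = emitted power.
Absorbing cross-section = πr² = 1.662×10¹⁵ m²; emitting surface = 4πr² = 6.648×10¹⁵ m² (ratio 4).
εS·A_cross = εσ·A_surf·T⁴  ⇒  T⁴ = S/(4σ)   (ε cancels).
T⁴ = 3800/(4·5.67×10⁻⁸) = 1.675×10¹⁰ K⁴.
T = (1.675×10¹⁰)^(1/4).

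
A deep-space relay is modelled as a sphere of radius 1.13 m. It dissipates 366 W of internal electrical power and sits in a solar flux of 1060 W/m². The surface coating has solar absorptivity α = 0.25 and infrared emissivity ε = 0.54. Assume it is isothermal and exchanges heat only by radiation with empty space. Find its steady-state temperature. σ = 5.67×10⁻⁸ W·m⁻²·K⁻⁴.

At steady state, absorbed solar power + internal power = radiated power.
Absorbed: α·S·A_cross = 0.25·1060·4.011 = 1063 W (cross-section πr²).
Total input = 1063 + 366 = 1429 W.
Radiated: εσ·A_surf·T⁴ with A_surf = 4πr² = 16.05 m².
T⁴ = 1429/(0.54·5.67×10⁻⁸·16.05) = 2.909×10⁹ K⁴.

T ≈ 232 K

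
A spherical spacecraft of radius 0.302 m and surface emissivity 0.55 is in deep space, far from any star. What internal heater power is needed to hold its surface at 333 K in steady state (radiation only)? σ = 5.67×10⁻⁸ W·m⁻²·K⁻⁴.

P ≈ 439 W

P = εσ·4πr²·T⁴.
4πr² = 1.146 m²; T⁴ = 1.230×10¹⁰ K⁴.
P = 0.55·5.67×10⁻⁸·1.146·1.230×10¹⁰.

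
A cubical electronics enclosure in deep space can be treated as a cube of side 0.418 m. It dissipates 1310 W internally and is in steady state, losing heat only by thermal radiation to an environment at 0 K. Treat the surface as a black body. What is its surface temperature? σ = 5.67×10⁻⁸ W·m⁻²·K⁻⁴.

Steady state: internal power = radiated power, P = εσA T⁴.
Radiating area A = 6L² = 1.048 m².
T⁴ = P/(εσA) = 1310/(1.0·5.67×10⁻⁸·1.048) = 2.204×10¹⁰ K⁴.
T = (2.204×10¹⁰)^(1/4).

T ≈ 385 K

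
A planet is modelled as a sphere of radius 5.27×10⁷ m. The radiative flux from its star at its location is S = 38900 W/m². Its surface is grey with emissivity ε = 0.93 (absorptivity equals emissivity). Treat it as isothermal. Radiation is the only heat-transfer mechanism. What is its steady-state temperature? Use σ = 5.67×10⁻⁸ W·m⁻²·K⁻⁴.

T ≈ 644 K

At equilibrium, absorbed power = emitted power.
Absorbing cross-section = πr² = 8.725×10¹⁵ m²; emitting surface = 4πr² = 3.490×10¹⁶ m² (ratio 4).
εS·A_cross = εσ·A_surf·T⁴  ⇒  T⁴ = S/(4σ)   (ε cancels).
T⁴ = 38900/(4·5.67×10⁻⁸) = 1.715×10¹¹ K⁴.
T = (1.715×10¹¹)^(1/4).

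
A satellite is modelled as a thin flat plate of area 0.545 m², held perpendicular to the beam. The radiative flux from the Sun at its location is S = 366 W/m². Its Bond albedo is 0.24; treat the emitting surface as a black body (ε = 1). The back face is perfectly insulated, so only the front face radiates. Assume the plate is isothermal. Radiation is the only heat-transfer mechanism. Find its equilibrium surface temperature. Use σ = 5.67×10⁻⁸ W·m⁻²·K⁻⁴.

T ≈ 265 K

At equilibrium, absorbed power = emitted power.
Absorbing cross-section = A = 0.5450 m²; emitting surface = A = 0.5450 m² (ratio 1).
(1−a)S·A_cross = εσ·A_surf·T⁴  ⇒  T⁴ = (1−a)S/(1σ).
T⁴ = 0.760·366/(1·5.67×10⁻⁸) = 4.906×10⁹ K⁴.
T = (4.906×10⁹)^(1/4).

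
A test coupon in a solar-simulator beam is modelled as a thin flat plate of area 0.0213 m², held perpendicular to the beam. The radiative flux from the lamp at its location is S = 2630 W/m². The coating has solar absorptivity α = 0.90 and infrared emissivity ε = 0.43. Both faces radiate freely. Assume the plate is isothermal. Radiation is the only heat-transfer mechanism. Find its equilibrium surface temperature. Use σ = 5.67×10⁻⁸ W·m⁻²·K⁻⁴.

T ≈ 469 K

At equilibrium, absorbed power = emitted power.
Absorbing cross-section = A = 0.02130 m²; emitting surface = 2A = 0.04260 m² (ratio 2).
αS·A_cross = εσ·A_surf·T⁴  ⇒  T⁴ = αS/(ε·2σ).
T⁴ = 0.900·2630/(0.43·2·5.67×10⁻⁸) = 4.854×10¹⁰ K⁴.
T = (4.854×10¹⁰)^(1/4).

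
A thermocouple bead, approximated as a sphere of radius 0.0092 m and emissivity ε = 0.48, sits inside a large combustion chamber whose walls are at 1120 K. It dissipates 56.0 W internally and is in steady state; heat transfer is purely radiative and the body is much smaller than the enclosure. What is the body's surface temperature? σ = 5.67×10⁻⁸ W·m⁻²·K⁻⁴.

For a small grey body in a large enclosure, net radiated power = εσA(T⁴ − T_w⁴).
Steady state: P = εσA(T⁴ − T_w⁴) with A = 4πr² = 0.001064 m².
T⁴ = P/(εσA) + T_w⁴ = 56.0/(0.48·5.67×10⁻⁸·0.001064) + (1120)⁴
    = 1.935×10¹² + 1.574×10¹² = 3.508×10¹² K⁴.

T ≈ 1370 K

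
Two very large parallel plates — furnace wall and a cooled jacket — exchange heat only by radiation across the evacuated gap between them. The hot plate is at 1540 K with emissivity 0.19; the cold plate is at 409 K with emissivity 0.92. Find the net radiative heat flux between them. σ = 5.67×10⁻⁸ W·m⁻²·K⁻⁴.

For two infinite grey parallel plates, q = σ(T₁⁴ − T₂⁴)/(1/ε₁ + 1/ε₂ − 1).
T₁⁴ − T₂⁴ = 5.624×10¹² − 2.798×10¹⁰ = 5.597×10¹² K⁴.
1/ε₁ + 1/ε₂ − 1 = 5.263 + 1.087 − 1 = 5.350.
q = 5.67×10⁻⁸ × 5.597×10¹² / 5.350.

q ≈ 59300 W/m²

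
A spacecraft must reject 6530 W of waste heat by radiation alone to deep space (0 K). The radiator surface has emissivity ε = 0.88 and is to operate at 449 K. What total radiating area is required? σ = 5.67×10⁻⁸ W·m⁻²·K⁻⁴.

A ≈ 3.22 m²

P = εσA T⁴ ⇒ A = P/(εσT⁴).
T⁴ = 4.064×10¹⁰ K⁴.
A = 6530/(0.88 × 5.67×10⁻⁸ × 4.064×10¹⁰).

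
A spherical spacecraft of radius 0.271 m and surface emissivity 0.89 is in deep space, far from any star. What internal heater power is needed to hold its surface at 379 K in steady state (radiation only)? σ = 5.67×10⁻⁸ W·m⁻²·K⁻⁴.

P = εσ·4πr²·T⁴.
4πr² = 0.9229 m²; T⁴ = 2.063×10¹⁰ K⁴.
P = 0.89·5.67×10⁻⁸·0.9229·2.063×10¹⁰.

P ≈ 961 W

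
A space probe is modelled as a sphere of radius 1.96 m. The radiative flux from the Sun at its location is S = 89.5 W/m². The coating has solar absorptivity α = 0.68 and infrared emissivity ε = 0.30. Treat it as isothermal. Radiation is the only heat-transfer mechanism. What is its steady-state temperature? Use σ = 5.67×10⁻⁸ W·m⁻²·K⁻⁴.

T ≈ 173 K

At equilibrium, absorbed power = emitted power.
Absorbing cross-section = πr² = 12.07 m²; emitting surface = 4πr² = 48.27 m² (ratio 4).
αS·A_cross = εσ·A_surf·T⁴  ⇒  T⁴ = αS/(ε·4σ).
T⁴ = 0.680·89.5/(0.30·4·5.67×10⁻⁸) = 8.945×10⁸ K⁴.
T = (8.945×10⁸)^(1/4).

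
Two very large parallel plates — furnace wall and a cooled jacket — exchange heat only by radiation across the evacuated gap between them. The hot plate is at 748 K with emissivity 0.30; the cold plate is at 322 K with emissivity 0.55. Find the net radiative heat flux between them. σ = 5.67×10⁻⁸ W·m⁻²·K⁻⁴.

For two infinite grey parallel plates, q = σ(T₁⁴ − T₂⁴)/(1/ε₁ + 1/ε₂ − 1).
T₁⁴ − T₂⁴ = 3.130×10¹¹ − 1.075×10¹⁰ = 3.023×10¹¹ K⁴.
1/ε₁ + 1/ε₂ − 1 = 3.333 + 1.818 − 1 = 4.152.
q = 5.67×10⁻⁸ × 3.023×10¹¹ / 4.152.

q ≈ 4130 W/m²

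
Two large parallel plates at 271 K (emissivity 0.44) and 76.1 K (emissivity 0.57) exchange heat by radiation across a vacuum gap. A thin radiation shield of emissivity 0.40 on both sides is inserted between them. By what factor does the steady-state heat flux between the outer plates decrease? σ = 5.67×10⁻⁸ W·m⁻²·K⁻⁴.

Without shield: q₀ = σΔ(T⁴)/(1/ε₁+1/ε₂−1) with denominator 3.027.
With shield the two gaps are in series; the resistances add: (1/ε₁+1/ε_s−1)+(1/ε_s+1/ε₂−1) = 3.773+3.254 = 7.027.
Heat-flux ratio q₀/q = 7.027/3.027.

factor ≈ 2.32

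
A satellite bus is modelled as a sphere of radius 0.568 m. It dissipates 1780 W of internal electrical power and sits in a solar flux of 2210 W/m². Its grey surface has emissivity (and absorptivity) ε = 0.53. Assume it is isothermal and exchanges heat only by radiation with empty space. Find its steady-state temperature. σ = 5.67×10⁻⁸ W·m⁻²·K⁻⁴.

T ≈ 395 K

At steady state, absorbed solar power + internal power = radiated power.
Absorbed: α·S·A_cross = 0.53·2210·1.014 = 1187 W (cross-section πr²).
Total input = 1187 + 1780 = 2967 W.
Radiated: εσ·A_surf·T⁴ with A_surf = 4πr² = 4.054 m².
T⁴ = 2967/(0.53·5.67×10⁻⁸·4.054) = 2.435×10¹⁰ K⁴.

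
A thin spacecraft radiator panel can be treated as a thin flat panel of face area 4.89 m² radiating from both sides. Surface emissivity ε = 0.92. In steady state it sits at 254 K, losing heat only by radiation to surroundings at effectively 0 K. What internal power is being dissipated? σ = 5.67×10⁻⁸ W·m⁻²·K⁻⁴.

P ≈ 2120 W

Steady state: P = εσA T⁴.
A = 2·4.89 = 9.780 m²; T⁴ = (254)⁴ = 4.162×10⁹ K⁴.
P = 0.92 × 5.67×10⁻⁸ × 9.780 × 4.162×10⁹.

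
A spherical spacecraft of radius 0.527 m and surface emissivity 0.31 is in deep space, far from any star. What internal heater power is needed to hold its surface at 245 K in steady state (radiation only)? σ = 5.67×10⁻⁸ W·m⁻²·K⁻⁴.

P ≈ 221 W

P = εσ·4πr²·T⁴.
4πr² = 3.490 m²; T⁴ = 3.603×10⁹ K⁴.
P = 0.31·5.67×10⁻⁸·3.490·3.603×10⁹.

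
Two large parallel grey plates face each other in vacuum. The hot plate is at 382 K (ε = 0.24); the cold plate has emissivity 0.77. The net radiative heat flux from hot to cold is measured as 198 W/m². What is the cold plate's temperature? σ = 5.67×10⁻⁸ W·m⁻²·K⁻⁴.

T₂ ≈ 275 K

q = σ(T₁⁴ − T₂⁴)/(1/ε₁ + 1/ε₂ − 1); denominator = 4.465.
T₂⁴ = T₁⁴ − q·(1/ε₁+1/ε₂−1)/σ = 2.129×10¹⁰ − 198·4.465/5.67×10⁻⁸
    = 5.700×10⁹ K⁴.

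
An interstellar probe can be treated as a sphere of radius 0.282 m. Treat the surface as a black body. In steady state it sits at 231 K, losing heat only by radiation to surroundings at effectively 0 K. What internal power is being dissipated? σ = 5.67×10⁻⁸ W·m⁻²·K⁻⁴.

P ≈ 161 W

Steady state: P = εσA T⁴.
A = 4πr² = 0.9993 m²; T⁴ = (231)⁴ = 2.847×10⁹ K⁴.
P = 1.0 × 5.67×10⁻⁸ × 0.9993 × 2.847×10⁹.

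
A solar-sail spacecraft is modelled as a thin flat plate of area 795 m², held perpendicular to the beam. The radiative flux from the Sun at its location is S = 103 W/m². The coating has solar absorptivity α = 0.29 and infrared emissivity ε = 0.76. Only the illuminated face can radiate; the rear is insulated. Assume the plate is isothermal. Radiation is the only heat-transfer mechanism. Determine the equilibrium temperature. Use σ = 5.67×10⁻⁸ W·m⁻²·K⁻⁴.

At equilibrium, absorbed power = emitted power.
Absorbing cross-section = A = 795.0 m²; emitting surface = A = 795.0 m² (ratio 1).
αS·A_cross = εσ·A_surf·T⁴  ⇒  T⁴ = αS/(ε·1σ).
T⁴ = 0.290·103/(0.76·1·5.67×10⁻⁸) = 6.932×10⁸ K⁴.
T = (6.932×10⁸)^(1/4).

T ≈ 162 K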